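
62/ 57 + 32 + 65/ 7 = 16907/ 399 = 42.37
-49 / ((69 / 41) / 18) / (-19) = 12054 / 437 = 27.58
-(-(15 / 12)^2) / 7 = 25 / 112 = 0.22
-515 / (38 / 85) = -43775 / 38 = -1151.97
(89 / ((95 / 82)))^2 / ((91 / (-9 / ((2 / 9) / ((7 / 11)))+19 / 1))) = -3967929898 / 9034025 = -439.22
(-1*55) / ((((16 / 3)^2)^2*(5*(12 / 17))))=-5049 / 262144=-0.02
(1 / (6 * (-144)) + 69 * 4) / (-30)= -238463 / 25920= -9.20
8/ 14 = 0.57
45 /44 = 1.02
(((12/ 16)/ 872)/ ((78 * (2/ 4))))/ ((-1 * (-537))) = 1/ 24349728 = 0.00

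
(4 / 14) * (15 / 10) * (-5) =-15 / 7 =-2.14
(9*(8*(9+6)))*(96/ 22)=51840/ 11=4712.73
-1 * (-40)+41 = 81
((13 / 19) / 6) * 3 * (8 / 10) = 26 / 95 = 0.27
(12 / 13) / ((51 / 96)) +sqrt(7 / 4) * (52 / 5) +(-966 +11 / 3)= -636875 / 663 +26 * sqrt(7) / 5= -946.84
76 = 76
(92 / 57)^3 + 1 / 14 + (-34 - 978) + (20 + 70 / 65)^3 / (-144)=-3055268824885 / 2848083147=-1072.75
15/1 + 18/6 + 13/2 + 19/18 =230/9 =25.56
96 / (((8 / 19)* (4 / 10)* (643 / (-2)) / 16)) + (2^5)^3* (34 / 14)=358059328 / 4501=79551.06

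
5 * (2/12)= 5/6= 0.83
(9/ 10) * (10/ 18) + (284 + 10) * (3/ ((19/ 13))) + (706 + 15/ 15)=49817/ 38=1310.97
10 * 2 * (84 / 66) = 280 / 11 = 25.45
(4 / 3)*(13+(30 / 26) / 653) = 441488 / 25467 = 17.34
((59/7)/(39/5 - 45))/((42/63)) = -295/868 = -0.34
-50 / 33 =-1.52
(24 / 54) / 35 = 4 / 315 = 0.01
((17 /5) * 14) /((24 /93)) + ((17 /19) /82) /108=155181559 /841320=184.45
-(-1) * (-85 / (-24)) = 3.54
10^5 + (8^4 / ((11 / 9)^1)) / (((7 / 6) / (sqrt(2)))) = 104062.36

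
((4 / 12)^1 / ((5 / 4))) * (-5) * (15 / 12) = -5 / 3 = -1.67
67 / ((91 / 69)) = 4623 / 91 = 50.80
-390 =-390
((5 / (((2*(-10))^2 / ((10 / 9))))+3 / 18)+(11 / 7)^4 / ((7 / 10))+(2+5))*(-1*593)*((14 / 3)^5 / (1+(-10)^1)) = 45615312908 / 19683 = 2317497.99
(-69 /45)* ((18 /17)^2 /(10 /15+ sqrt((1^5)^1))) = -7452 /7225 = -1.03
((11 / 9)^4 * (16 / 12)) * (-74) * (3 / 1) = -660.53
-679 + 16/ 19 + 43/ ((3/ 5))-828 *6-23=-319057/ 57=-5597.49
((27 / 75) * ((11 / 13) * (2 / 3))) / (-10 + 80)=33 / 11375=0.00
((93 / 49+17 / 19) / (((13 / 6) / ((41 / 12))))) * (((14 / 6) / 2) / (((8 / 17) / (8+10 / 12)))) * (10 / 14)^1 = 4617625 / 67032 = 68.89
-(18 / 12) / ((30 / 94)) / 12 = -47 / 120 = -0.39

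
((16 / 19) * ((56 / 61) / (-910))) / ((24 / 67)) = -536 / 226005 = -0.00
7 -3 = 4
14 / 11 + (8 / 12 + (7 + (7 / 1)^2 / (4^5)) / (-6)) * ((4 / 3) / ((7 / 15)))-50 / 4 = -1499527 / 118272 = -12.68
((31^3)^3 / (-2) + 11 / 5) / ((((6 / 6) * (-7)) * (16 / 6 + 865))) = 396594332409999 / 182210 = 2176578302.01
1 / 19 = 0.05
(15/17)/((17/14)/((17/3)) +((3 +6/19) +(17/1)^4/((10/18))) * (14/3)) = 6650/5287665703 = 0.00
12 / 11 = 1.09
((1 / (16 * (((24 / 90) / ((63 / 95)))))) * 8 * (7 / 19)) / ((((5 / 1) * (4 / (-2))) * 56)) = -189 / 231040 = -0.00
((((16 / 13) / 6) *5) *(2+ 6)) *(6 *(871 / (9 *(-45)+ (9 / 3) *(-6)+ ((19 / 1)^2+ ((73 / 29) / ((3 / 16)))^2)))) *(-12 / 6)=-324558720 / 447473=-725.31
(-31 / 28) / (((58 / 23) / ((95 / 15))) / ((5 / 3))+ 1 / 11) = -745085 / 221956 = -3.36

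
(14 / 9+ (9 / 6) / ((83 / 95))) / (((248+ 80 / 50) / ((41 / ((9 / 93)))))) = 31069595 / 5593536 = 5.55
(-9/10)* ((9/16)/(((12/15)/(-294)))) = 11907/64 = 186.05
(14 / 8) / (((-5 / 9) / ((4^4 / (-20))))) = 1008 / 25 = 40.32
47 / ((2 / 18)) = 423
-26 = -26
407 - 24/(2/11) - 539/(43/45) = -12430/43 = -289.07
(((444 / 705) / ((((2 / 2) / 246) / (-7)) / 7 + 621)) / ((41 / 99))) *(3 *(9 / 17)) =10573416 / 2718609485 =0.00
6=6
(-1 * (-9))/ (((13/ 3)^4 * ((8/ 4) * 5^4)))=729/ 35701250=0.00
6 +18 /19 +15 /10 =321 /38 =8.45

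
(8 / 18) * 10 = 40 / 9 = 4.44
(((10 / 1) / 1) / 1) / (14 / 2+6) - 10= -120 / 13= -9.23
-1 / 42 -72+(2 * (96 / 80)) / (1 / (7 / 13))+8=-62.73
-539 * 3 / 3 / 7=-77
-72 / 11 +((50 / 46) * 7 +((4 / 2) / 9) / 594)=65390 / 61479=1.06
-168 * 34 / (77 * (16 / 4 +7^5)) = -816 / 184921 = -0.00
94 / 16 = 47 / 8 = 5.88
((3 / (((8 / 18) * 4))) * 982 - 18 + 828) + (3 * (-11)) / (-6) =19781 / 8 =2472.62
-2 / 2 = -1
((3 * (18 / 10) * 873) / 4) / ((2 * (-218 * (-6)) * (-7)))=-7857 / 122080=-0.06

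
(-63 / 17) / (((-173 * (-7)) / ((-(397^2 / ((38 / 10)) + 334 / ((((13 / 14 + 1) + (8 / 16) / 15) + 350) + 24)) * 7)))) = 979950218625 / 1102939702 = 888.49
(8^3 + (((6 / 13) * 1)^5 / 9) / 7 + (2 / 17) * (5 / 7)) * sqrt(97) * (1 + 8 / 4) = 67877602566 * sqrt(97) / 44183867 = 15130.34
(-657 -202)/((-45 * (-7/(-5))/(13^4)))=389426.97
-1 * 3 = -3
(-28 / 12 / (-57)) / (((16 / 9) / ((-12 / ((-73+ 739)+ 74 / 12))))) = -63 / 153254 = -0.00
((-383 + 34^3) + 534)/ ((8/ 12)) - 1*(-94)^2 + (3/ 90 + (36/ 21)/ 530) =280178476/ 5565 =50346.54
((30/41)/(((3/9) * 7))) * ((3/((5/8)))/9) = 48/287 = 0.17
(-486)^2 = 236196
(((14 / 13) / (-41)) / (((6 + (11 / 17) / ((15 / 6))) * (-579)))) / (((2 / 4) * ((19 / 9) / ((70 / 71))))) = 17850 / 2636635339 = 0.00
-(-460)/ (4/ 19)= 2185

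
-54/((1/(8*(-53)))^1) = 22896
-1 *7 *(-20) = 140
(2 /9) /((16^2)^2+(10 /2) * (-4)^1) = 1 /294822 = 0.00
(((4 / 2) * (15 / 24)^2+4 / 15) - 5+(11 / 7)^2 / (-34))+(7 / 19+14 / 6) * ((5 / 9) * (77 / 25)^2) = 17459182021 / 1709316000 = 10.21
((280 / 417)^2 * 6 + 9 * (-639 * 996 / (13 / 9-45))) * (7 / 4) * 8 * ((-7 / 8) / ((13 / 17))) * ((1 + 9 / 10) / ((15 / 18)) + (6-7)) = -50798855233844 / 18837975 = -2696619.74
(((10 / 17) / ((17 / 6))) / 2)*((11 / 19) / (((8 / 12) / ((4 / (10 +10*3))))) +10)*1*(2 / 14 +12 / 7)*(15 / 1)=2242305 / 76874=29.17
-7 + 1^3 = -6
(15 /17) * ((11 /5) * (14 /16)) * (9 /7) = 297 /136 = 2.18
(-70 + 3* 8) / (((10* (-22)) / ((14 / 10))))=161 / 550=0.29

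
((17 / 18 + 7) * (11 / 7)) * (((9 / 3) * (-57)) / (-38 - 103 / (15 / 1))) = 448305 / 9422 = 47.58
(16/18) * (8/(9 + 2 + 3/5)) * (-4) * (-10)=6400/261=24.52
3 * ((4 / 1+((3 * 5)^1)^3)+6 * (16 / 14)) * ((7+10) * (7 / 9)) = 402917 / 3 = 134305.67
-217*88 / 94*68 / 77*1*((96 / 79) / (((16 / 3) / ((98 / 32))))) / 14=-33201 / 3713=-8.94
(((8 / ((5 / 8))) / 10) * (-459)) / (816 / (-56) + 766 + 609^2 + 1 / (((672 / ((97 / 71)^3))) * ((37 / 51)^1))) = -2074761391104 / 1312378515342725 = -0.00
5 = 5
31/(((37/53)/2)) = 3286/37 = 88.81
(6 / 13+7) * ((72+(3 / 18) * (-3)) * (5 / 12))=5335 / 24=222.29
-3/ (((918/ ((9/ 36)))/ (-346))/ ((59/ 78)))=10207/ 47736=0.21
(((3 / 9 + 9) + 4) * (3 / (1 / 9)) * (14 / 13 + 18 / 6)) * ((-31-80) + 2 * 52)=-133560 / 13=-10273.85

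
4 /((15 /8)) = 32 /15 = 2.13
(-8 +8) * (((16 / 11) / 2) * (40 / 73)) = 0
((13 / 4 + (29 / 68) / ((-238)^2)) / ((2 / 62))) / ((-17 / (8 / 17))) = -388068943 / 139145986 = -2.79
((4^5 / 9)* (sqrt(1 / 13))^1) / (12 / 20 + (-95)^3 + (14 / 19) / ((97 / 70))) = -2359040* sqrt(13) / 231095480733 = -0.00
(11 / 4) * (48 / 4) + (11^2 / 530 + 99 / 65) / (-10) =2261633 / 68900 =32.82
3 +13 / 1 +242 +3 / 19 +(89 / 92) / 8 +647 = 12659419 / 13984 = 905.28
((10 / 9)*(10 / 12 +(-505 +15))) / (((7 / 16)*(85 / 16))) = -751360 / 3213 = -233.85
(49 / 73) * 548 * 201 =5397252 / 73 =73934.96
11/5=2.20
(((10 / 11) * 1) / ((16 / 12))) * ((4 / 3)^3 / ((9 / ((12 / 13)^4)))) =40960 / 314171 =0.13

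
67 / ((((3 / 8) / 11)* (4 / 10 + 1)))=29480 / 21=1403.81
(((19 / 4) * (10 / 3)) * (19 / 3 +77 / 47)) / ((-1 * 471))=-0.27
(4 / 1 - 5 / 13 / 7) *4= 1436 / 91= 15.78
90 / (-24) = -15 / 4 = -3.75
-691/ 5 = -138.20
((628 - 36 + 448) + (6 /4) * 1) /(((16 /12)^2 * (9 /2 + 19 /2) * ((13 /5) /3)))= 281205 /5824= 48.28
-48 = -48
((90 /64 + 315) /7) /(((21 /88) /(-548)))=-5086125 /49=-103798.47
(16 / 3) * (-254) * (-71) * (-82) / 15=-525791.29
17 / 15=1.13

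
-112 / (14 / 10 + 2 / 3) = -1680 / 31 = -54.19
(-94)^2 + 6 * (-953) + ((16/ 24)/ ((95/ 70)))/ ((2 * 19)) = 3376808/ 1083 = 3118.01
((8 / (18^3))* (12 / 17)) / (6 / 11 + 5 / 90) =88 / 54621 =0.00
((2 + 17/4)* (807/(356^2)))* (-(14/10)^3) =-276801/2534720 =-0.11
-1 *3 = -3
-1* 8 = -8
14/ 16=0.88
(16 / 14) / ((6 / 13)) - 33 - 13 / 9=-2014 / 63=-31.97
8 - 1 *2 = 6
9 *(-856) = -7704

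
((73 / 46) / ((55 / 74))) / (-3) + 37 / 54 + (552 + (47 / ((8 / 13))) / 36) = 605603657 / 1092960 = 554.09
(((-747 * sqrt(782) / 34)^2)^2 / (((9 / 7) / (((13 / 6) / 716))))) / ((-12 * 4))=-185052285284139 / 26486272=-6986724.49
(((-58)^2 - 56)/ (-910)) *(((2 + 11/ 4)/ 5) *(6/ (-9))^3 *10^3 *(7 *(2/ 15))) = 1005632/ 1053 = 955.02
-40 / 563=-0.07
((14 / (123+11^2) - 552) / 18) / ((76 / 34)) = -1144729 / 83448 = -13.72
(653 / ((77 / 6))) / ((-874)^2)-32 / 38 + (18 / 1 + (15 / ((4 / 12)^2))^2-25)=535752515563 / 29409226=18217.16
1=1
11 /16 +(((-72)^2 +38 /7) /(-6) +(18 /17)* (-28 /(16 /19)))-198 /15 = -26064517 /28560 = -912.62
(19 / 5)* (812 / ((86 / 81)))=624834 / 215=2906.20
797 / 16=49.81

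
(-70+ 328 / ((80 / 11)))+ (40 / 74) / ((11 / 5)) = -100343 / 4070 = -24.65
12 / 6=2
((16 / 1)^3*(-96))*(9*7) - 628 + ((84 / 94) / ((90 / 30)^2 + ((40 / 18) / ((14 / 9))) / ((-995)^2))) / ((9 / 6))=-14524372313242184 / 586292899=-24773235.93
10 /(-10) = -1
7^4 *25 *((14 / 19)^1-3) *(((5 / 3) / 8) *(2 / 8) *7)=-90337625 / 1824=-49527.21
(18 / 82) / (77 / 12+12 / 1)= 0.01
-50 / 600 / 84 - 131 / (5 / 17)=-2244821 / 5040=-445.40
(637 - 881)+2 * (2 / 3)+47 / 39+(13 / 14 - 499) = -134595 / 182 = -739.53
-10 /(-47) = 10 /47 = 0.21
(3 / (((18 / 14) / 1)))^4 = 2401 / 81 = 29.64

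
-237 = -237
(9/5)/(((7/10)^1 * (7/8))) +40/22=2564/539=4.76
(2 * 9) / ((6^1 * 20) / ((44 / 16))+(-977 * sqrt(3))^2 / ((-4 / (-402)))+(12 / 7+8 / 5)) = 13860 / 221598716147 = 0.00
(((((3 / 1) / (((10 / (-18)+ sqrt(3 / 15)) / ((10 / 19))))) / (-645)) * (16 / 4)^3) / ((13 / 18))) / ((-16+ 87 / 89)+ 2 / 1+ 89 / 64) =-0.17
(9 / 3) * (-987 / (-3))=987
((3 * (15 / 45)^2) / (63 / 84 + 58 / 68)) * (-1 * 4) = -0.83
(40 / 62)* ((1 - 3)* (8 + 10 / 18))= -3080 / 279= -11.04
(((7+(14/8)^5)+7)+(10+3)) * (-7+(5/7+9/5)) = -1395887/7168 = -194.74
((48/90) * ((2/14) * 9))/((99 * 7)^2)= 8/5602905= 0.00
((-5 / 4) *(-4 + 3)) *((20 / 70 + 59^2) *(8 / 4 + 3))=609225 / 28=21758.04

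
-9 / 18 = -1 / 2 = -0.50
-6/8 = -3/4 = -0.75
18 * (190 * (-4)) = -13680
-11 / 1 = -11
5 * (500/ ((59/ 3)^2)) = 22500/ 3481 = 6.46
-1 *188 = -188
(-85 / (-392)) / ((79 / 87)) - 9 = -271317 / 30968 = -8.76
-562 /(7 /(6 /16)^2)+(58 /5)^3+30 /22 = 477698593 /308000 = 1550.97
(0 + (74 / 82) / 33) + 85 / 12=38483 / 5412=7.11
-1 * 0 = 0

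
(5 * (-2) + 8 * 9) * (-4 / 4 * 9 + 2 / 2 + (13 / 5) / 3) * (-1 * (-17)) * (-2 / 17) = 13268 / 15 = 884.53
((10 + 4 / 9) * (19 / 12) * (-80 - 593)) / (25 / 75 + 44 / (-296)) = -60261.77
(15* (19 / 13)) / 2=285 / 26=10.96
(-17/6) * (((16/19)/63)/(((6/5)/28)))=-0.88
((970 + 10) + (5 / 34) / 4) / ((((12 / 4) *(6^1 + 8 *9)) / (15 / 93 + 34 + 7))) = 42517915 / 246636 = 172.39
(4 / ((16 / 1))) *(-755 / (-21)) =755 / 84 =8.99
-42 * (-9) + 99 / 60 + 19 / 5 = 7669 / 20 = 383.45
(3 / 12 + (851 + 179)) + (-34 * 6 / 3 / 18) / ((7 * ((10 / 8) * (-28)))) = 9086941 / 8820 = 1030.27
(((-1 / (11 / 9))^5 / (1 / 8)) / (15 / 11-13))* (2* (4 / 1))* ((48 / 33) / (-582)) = -78732 / 15621947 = -0.01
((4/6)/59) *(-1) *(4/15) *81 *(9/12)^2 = -81/590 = -0.14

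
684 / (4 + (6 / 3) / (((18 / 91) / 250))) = 3078 / 11393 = 0.27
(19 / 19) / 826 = 1 / 826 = 0.00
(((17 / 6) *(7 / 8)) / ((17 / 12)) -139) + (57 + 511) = 1723 / 4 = 430.75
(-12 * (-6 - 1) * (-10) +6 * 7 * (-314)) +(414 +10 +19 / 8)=-108813 / 8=-13601.62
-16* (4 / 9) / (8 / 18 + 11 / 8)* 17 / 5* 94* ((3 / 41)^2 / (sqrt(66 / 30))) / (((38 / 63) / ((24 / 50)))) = -2783434752* sqrt(55) / 5753012375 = -3.59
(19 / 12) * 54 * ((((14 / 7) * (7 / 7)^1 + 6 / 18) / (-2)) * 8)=-798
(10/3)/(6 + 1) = 10/21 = 0.48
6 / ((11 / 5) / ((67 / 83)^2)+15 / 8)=1077360 / 942907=1.14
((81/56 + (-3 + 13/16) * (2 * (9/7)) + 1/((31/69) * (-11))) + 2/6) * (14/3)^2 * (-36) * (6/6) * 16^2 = 831050752/1023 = 812366.33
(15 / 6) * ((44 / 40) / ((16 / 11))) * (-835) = -101035 / 64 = -1578.67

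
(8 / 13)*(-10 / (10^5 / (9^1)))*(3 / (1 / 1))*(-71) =1917 / 16250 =0.12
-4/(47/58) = -232/47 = -4.94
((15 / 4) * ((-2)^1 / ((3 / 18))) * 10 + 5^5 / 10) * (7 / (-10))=385 / 4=96.25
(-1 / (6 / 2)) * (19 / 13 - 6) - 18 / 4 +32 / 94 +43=40.35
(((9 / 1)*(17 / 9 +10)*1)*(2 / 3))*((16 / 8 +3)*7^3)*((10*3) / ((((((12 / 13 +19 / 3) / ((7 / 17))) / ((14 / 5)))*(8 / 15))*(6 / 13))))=22794073575 / 9622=2368953.81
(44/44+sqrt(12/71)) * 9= 18 * sqrt(213)/71+9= 12.70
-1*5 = -5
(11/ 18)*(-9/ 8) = -11/ 16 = -0.69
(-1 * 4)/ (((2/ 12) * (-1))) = 24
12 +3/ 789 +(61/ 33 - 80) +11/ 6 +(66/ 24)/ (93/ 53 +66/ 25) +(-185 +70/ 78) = -217062316139/ 875988828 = -247.79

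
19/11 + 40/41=1219/451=2.70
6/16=3/8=0.38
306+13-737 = -418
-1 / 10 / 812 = -1 / 8120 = -0.00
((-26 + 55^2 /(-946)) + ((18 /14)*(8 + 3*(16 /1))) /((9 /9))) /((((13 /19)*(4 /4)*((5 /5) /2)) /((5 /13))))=349695 /7267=48.12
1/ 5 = 0.20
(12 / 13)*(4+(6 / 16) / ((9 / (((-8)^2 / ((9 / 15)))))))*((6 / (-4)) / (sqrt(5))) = -152*sqrt(5) / 65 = -5.23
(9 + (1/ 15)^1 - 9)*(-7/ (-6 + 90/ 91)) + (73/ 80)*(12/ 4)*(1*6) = 14123/ 855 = 16.52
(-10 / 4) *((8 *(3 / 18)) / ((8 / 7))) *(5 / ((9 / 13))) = -2275 / 108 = -21.06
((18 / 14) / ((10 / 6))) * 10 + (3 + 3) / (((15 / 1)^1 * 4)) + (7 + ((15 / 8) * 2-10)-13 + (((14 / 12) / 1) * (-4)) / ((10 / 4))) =-2647 / 420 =-6.30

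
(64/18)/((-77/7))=-32/99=-0.32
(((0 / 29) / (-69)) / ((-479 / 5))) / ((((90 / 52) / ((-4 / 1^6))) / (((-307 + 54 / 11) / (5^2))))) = 0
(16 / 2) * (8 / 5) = 12.80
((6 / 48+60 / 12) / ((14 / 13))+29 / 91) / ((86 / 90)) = 332685 / 62608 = 5.31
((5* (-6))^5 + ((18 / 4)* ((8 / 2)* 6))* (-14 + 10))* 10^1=-243004320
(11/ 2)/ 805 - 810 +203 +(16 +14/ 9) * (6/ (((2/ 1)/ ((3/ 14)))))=-959089/ 1610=-595.71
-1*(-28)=28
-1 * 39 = -39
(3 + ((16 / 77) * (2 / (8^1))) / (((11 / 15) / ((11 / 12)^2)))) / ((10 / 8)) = 257 / 105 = 2.45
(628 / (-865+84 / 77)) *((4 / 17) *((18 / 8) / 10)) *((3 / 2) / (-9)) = 5181 / 807755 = 0.01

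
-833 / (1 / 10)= -8330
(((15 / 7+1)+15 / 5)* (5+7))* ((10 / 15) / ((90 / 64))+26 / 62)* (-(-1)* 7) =643108 / 1395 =461.01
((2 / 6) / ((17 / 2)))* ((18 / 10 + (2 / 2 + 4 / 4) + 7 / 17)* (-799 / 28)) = -8413 / 1785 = -4.71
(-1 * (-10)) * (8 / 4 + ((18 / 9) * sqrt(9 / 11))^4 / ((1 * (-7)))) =3980 / 847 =4.70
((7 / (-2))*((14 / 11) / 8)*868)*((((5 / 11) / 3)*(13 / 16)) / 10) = -138229 / 23232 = -5.95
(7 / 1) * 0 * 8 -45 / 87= -15 / 29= -0.52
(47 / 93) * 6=94 / 31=3.03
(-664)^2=440896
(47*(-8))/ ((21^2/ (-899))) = 338024/ 441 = 766.49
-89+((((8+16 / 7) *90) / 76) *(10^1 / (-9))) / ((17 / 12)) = -222829 / 2261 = -98.55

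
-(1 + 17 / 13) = -2.31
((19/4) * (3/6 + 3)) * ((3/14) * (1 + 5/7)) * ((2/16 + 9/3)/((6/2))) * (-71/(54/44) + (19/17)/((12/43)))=-46959925/137088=-342.55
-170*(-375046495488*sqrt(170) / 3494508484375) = 12751580846592*sqrt(170) / 698901696875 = 237.89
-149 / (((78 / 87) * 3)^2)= -125309 / 6084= -20.60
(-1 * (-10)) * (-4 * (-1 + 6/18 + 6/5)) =-64/3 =-21.33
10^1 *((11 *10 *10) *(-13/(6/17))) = -1215500/3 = -405166.67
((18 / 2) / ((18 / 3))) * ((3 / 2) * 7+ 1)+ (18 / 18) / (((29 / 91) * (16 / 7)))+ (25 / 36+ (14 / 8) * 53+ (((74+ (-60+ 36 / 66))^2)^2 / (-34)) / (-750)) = 118306575961 / 1039393872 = 113.82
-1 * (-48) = 48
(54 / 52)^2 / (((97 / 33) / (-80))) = -481140 / 16393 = -29.35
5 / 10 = 1 / 2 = 0.50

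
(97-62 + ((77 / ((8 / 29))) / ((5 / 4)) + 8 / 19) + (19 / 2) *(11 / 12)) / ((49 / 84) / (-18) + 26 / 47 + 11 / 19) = 257919597 / 1060625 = 243.18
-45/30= -3/2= -1.50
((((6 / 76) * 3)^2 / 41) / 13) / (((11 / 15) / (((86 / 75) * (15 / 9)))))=1161 / 4233086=0.00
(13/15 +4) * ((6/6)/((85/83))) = 6059/1275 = 4.75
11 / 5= 2.20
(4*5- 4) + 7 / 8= 135 / 8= 16.88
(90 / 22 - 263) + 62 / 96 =-136363 / 528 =-258.26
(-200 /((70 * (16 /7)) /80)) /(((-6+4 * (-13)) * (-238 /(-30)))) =750 /3451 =0.22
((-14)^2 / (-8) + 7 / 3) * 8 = -532 / 3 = -177.33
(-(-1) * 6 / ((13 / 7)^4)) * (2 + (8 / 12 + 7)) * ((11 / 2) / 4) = 765919 / 114244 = 6.70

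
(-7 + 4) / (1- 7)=0.50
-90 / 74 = -1.22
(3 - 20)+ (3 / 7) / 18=-16.98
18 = 18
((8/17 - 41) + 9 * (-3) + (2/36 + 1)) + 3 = -19423/306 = -63.47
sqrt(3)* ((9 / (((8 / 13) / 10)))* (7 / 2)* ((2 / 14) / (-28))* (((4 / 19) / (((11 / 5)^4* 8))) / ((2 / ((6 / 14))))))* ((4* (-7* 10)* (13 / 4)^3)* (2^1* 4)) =12049171875* sqrt(3) / 249248384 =83.73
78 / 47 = 1.66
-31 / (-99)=31 / 99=0.31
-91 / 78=-7 / 6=-1.17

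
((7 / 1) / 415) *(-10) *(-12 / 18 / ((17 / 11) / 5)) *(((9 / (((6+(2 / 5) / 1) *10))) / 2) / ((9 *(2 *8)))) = 385 / 2167296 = 0.00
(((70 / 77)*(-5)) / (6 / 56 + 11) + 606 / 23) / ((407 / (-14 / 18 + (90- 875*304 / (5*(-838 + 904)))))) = -144838395442 / 3170374119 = -45.68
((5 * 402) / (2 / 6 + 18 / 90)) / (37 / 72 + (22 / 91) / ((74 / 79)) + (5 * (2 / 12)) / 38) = 17359073550 / 3656803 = 4747.06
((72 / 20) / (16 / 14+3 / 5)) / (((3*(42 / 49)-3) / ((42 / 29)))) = -6.98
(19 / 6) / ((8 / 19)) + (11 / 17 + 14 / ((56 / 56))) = 18089 / 816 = 22.17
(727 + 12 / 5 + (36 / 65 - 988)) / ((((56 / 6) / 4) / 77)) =-553509 / 65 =-8515.52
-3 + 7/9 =-20/9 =-2.22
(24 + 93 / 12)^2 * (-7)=-112903 / 16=-7056.44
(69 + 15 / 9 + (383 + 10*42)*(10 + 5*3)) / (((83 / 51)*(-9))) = -1027429 / 747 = -1375.41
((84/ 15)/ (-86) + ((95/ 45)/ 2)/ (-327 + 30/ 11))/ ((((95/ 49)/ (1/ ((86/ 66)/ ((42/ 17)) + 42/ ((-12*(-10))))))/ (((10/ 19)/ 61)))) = -14244116348/ 41075030095161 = -0.00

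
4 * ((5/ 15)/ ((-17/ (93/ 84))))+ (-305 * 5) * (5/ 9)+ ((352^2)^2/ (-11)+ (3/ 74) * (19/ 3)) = -110611281238907/ 79254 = -1395655503.05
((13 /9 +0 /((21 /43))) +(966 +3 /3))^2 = 75968656 /81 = 937884.64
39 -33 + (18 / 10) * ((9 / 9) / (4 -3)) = 39 / 5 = 7.80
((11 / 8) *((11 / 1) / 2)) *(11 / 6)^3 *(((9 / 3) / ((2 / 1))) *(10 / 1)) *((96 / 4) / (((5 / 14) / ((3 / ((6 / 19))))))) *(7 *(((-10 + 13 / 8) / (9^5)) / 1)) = -10045878227 / 22674816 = -443.04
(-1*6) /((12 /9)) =-4.50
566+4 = 570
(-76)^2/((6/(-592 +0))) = -1709696/3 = -569898.67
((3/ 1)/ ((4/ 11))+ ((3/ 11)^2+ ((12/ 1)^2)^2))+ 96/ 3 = 10055741/ 484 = 20776.32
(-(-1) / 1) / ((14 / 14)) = 1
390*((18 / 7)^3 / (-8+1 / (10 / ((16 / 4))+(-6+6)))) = -5686200 / 6517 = -872.52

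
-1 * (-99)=99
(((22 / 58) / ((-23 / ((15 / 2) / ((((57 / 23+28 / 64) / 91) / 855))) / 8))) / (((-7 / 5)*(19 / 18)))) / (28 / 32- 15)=-1264.96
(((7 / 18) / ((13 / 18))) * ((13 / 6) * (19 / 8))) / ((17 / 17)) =133 / 48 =2.77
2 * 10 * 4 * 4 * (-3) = -960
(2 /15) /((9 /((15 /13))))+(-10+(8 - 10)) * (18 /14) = -12622 /819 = -15.41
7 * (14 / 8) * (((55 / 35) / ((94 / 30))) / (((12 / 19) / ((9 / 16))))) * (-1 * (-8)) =65835 / 1504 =43.77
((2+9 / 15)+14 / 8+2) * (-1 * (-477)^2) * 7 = -202273281 / 20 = -10113664.05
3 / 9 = 1 / 3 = 0.33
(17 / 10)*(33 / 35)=1.60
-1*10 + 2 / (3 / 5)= -20 / 3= -6.67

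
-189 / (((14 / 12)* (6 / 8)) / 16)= -3456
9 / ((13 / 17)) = 153 / 13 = 11.77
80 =80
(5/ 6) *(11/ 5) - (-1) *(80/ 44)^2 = 3731/ 726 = 5.14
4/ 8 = 1/ 2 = 0.50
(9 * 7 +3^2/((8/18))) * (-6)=-999/2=-499.50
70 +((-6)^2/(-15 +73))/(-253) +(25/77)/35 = 2288033/32683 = 70.01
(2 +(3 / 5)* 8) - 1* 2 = 24 / 5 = 4.80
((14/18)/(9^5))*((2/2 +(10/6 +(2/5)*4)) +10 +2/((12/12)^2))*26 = 44408/7971615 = 0.01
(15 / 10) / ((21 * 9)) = 1 / 126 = 0.01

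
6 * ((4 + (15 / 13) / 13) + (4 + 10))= 18342 / 169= 108.53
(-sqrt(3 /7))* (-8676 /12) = 723* sqrt(21) /7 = 473.31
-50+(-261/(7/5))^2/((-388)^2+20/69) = -25332003475/508990244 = -49.77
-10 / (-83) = 10 / 83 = 0.12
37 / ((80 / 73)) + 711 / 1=59581 / 80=744.76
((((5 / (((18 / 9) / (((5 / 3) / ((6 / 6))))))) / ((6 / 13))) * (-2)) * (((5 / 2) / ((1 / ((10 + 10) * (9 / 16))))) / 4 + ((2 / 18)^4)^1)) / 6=-479783525 / 22674816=-21.16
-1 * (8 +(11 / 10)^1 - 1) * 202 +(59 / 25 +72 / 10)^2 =-965504 / 625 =-1544.81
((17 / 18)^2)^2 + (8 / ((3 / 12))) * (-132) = -4223.20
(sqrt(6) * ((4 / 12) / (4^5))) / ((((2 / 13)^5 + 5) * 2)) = 371293 * sqrt(6) / 11406317568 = 0.00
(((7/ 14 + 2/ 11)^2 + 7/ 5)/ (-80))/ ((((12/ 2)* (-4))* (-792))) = -0.00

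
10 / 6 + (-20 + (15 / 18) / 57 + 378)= 123011 / 342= 359.68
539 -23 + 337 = 853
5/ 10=1/ 2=0.50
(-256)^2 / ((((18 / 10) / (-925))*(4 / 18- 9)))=303104000 / 79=3836759.49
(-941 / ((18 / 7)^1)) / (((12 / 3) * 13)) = -7.04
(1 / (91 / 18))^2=324 / 8281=0.04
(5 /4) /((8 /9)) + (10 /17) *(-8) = -1795 /544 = -3.30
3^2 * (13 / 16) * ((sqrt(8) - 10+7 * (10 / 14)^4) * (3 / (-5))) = 196911 / 5488 - 351 * sqrt(2) / 40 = 23.47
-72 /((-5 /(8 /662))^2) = -1152 /2739025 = -0.00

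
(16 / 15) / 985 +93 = 1374091 / 14775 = 93.00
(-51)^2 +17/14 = 36431/14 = 2602.21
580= 580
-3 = -3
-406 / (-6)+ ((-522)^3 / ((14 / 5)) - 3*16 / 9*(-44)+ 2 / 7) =-1066768505 / 21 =-50798500.24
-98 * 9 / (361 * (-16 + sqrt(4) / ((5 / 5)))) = 63 / 361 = 0.17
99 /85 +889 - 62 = 70394 /85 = 828.16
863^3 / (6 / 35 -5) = -22495747645 / 169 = -133110932.81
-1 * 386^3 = -57512456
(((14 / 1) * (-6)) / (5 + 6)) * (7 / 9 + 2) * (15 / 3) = -3500 / 33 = -106.06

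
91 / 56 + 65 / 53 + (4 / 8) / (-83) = 100135 / 35192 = 2.85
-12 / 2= -6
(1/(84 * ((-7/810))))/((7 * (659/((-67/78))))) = 3015/11753924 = 0.00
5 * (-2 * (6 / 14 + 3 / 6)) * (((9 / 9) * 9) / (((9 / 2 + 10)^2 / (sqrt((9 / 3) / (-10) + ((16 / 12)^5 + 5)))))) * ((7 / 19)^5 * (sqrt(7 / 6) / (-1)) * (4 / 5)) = 249704 * sqrt(758135) / 31235988885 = 0.01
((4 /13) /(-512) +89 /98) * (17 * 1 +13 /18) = 23605681 /1467648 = 16.08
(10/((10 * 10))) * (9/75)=3/250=0.01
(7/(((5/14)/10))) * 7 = 1372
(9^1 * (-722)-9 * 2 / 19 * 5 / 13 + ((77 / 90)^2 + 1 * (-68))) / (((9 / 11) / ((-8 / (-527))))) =-288988936214 / 2372330025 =-121.82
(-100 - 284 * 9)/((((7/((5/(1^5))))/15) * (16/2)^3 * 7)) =-6225/784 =-7.94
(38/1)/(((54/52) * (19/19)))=988/27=36.59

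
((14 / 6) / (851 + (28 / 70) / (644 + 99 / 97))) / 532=16465 / 3194673348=0.00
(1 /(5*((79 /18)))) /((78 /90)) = 54 /1027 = 0.05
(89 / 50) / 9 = 89 / 450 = 0.20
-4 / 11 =-0.36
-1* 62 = -62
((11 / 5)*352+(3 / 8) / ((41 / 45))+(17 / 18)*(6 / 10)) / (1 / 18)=11444583 / 820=13956.81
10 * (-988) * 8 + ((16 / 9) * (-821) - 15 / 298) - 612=-217541327 / 2682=-81111.61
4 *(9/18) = 2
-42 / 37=-1.14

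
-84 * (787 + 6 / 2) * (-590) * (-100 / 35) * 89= -9955896000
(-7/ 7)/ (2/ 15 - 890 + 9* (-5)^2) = 0.00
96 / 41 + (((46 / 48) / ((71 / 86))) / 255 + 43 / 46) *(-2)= 47407723 / 102438090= 0.46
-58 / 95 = -0.61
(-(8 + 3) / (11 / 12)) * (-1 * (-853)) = -10236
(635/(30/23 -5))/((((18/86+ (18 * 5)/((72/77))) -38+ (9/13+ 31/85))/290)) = -9470466200/11311671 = -837.23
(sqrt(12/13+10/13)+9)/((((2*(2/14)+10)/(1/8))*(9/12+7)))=7*sqrt(286)/58032+7/496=0.02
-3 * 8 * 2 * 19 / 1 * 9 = -8208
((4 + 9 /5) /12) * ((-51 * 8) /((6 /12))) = -394.40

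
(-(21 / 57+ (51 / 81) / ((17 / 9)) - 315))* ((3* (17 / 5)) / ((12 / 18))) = 182733 / 38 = 4808.76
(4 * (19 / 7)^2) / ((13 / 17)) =24548 / 637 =38.54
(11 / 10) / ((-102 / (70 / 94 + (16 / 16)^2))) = -451 / 23970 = -0.02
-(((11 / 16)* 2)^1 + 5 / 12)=-43 / 24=-1.79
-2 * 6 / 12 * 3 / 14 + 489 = 6843 / 14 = 488.79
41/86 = 0.48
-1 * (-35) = 35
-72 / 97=-0.74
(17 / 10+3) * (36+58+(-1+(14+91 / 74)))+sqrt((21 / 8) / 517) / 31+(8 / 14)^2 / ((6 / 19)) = sqrt(21714) / 64108+55446661 / 108780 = 509.72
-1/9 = -0.11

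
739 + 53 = 792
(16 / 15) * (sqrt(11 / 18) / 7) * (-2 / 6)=-8 * sqrt(22) / 945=-0.04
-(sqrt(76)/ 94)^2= -19/ 2209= -0.01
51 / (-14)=-3.64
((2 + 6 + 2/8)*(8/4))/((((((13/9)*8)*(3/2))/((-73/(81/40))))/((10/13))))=-40150/1521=-26.40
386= 386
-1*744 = -744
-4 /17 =-0.24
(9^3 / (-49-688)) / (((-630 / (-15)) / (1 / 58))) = -243 / 598444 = -0.00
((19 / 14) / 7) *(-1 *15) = -285 / 98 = -2.91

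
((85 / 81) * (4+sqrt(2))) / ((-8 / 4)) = -2.84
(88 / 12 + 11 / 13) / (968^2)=29 / 3322176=0.00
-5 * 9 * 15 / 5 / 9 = -15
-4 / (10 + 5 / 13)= -52 / 135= -0.39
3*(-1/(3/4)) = -4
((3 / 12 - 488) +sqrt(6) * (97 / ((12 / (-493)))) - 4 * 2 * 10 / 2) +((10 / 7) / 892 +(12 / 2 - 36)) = -47821 * sqrt(6) / 12 - 3482581 / 6244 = -10319.17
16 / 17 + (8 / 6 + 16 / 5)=1396 / 255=5.47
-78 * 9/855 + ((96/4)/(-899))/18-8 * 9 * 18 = -1296.82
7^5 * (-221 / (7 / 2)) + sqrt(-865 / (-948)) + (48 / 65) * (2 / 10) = -344903602 / 325 + sqrt(205005) / 474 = -1061240.90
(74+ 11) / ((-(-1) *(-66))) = -85 / 66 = -1.29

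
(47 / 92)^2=2209 / 8464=0.26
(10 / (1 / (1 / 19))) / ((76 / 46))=115 / 361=0.32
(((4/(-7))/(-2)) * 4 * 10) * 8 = 640/7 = 91.43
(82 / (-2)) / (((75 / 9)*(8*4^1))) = -0.15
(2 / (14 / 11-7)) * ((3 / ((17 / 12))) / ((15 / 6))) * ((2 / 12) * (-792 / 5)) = 23232 / 2975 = 7.81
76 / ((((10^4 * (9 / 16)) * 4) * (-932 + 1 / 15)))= -19 / 5242125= -0.00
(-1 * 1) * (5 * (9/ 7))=-45/ 7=-6.43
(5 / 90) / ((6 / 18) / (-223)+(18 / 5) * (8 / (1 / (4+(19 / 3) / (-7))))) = 1561 / 2504694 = 0.00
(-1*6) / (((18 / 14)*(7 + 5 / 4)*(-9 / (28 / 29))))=1568 / 25839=0.06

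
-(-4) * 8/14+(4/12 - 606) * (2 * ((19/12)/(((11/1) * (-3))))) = 251165/4158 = 60.41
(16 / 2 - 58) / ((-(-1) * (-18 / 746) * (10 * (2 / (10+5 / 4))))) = 9325 / 8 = 1165.62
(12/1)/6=2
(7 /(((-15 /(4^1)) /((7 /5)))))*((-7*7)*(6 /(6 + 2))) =2401 /25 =96.04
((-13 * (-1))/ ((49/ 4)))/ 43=52/ 2107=0.02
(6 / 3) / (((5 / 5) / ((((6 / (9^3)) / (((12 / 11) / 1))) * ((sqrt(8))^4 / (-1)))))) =-704 / 729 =-0.97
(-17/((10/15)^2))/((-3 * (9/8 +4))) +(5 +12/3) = 471/41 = 11.49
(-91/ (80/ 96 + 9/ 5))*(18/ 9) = -5460/ 79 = -69.11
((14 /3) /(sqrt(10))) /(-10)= -7 * sqrt(10) /150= -0.15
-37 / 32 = -1.16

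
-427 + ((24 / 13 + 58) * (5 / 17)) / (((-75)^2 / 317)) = -105916249 / 248625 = -426.01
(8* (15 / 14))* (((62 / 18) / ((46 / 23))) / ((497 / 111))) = 11470 / 3479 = 3.30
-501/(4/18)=-4509/2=-2254.50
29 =29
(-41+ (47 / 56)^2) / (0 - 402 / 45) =1895505 / 420224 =4.51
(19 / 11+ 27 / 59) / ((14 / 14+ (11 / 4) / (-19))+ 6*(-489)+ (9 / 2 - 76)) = -107768 / 148201097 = -0.00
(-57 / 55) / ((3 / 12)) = -228 / 55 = -4.15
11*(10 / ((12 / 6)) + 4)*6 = 594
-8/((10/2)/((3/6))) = -4/5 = -0.80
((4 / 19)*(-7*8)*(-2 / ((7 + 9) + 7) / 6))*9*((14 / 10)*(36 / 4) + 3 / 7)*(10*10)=46080 / 23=2003.48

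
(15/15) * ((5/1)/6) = 5/6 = 0.83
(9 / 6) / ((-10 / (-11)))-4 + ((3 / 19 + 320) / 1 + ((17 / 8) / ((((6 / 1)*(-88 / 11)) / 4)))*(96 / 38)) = 120597 / 380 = 317.36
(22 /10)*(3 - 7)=-44 /5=-8.80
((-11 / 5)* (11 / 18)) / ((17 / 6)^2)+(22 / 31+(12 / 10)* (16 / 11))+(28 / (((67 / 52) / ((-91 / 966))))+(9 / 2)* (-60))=-614501381594 / 2277960135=-269.76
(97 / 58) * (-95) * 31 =-285665 / 58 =-4925.26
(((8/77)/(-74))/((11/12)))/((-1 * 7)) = 48/219373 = 0.00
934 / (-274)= -467 / 137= -3.41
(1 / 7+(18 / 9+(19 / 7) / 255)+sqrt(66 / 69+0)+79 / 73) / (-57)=-421627 / 7427385 - sqrt(506) / 1311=-0.07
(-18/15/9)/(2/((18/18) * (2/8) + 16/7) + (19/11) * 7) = -1562/150885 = -0.01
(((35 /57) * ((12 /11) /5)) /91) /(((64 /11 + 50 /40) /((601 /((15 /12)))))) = 38464 /384085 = 0.10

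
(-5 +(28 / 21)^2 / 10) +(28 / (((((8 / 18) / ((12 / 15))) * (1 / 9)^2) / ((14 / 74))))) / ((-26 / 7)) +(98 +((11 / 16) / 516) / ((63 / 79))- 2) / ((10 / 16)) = -1850056487 / 31272696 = -59.16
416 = 416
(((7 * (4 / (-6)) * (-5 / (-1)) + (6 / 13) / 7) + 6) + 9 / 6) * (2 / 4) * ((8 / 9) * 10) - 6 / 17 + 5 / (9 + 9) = -5860399 / 83538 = -70.15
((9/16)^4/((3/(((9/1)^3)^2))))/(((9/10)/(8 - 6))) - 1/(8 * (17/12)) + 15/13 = 142703738547/3620864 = 39411.52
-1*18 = -18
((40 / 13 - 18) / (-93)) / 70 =0.00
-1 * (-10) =10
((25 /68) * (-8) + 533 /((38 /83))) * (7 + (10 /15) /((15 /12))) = 84768419 /9690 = 8748.03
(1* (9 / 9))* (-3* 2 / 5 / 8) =-3 / 20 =-0.15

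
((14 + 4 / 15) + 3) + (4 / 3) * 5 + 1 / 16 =5759 / 240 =24.00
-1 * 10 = -10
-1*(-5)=5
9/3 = 3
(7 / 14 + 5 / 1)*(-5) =-55 / 2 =-27.50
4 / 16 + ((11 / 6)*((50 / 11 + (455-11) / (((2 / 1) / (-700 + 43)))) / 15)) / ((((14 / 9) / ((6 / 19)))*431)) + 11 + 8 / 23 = 12059819 / 3766940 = 3.20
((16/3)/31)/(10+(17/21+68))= 112/51305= 0.00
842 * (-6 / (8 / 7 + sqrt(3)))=282912 / 83 - 247548 * sqrt(3) / 83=-1757.27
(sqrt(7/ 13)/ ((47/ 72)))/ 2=36 * sqrt(91)/ 611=0.56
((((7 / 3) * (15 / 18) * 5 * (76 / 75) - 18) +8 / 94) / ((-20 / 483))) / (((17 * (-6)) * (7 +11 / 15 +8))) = -205919 / 1697076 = -0.12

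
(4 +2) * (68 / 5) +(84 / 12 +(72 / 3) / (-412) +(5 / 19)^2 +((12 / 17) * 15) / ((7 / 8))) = 2228137166 / 22123885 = 100.71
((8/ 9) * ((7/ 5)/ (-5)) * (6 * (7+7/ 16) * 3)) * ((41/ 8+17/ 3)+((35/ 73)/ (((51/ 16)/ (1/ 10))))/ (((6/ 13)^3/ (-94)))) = 28289611/ 236520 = 119.61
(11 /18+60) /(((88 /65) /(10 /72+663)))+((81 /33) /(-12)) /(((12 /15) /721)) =1682441615 /57024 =29504.10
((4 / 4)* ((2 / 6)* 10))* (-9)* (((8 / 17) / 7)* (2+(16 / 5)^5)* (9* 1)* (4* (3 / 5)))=-5468217984 / 371875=-14704.45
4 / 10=0.40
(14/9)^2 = 196/81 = 2.42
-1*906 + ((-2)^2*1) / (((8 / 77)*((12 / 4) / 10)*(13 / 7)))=-32639 / 39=-836.90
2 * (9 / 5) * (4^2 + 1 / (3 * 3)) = 58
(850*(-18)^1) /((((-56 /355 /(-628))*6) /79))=-801986839.29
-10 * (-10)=100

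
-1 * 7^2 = -49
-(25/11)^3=-15625/1331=-11.74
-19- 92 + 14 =-97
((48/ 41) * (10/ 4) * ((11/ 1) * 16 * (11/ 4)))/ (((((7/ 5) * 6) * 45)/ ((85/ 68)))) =4.68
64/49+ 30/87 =2346/1421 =1.65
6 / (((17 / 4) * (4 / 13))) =78 / 17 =4.59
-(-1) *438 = 438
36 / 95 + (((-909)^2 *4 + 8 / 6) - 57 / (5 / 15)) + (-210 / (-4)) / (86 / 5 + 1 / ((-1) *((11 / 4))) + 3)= 2055253832801 / 621870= 3304957.36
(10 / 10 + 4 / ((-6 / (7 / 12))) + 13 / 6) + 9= 106 / 9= 11.78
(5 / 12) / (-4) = -5 / 48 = -0.10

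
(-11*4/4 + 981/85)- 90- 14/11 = -84834/935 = -90.73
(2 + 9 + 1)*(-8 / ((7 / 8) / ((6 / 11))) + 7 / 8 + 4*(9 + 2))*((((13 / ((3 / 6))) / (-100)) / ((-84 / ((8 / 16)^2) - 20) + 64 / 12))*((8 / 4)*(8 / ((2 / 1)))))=2874807 / 1012550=2.84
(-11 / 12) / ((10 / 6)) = -11 / 20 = -0.55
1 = 1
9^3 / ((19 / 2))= 1458 / 19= 76.74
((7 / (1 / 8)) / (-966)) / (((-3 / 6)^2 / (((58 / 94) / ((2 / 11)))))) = -2552 / 3243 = -0.79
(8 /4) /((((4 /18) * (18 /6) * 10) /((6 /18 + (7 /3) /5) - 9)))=-123 /50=-2.46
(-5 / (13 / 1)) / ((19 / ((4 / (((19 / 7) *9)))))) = -140 / 42237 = -0.00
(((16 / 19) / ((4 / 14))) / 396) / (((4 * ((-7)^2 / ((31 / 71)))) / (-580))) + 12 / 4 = 2795581 / 934857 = 2.99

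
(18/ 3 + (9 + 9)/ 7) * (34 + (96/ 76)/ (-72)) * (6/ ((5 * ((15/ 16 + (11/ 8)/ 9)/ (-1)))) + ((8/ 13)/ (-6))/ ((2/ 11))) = -30375736/ 62643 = -484.90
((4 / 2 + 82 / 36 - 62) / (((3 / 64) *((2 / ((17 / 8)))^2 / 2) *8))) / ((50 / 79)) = -23721409 / 43200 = -549.11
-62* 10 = -620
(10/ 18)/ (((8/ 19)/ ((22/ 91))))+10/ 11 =1.23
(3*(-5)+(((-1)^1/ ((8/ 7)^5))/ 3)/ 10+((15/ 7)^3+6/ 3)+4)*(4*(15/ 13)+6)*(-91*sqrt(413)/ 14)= -6379066537*sqrt(413)/ 112394240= -1153.42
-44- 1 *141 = -185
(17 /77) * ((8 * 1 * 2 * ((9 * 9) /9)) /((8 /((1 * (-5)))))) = -1530 /77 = -19.87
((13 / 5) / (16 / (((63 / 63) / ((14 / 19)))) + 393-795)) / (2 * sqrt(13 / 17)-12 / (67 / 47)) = 0.00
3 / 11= 0.27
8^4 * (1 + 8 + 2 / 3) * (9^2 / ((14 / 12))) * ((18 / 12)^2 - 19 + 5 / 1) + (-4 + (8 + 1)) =-226105309 / 7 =-32300758.43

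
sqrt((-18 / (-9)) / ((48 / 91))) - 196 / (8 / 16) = -392 + sqrt(546) / 12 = -390.05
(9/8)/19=9/152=0.06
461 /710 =0.65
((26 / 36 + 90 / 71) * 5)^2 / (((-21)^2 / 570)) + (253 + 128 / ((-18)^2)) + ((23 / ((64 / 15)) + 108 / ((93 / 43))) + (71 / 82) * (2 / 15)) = 10662873000136801 / 24412630616640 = 436.78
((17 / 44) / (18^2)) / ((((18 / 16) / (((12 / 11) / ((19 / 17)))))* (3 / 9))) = 0.00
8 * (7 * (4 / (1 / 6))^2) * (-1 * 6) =-193536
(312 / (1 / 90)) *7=196560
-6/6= -1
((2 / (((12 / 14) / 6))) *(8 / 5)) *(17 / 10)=952 / 25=38.08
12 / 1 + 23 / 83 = 1019 / 83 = 12.28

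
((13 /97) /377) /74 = 1 /208162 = 0.00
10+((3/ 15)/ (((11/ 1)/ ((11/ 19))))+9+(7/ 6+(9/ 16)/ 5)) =92521/ 4560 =20.29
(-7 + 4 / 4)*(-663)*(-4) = -15912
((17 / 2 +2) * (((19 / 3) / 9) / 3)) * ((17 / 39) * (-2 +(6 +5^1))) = 2261 / 234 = 9.66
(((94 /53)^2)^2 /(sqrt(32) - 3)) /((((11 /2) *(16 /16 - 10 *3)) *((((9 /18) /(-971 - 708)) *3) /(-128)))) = -11672509251584 *sqrt(2) /7551190317 - 2918127312896 /2517063439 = -3345.41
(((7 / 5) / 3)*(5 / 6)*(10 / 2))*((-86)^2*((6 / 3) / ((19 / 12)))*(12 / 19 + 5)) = 102301.09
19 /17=1.12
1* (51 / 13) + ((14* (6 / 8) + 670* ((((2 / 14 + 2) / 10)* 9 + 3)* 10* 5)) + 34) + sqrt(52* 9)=165177.20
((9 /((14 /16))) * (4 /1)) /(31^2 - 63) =144 /3143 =0.05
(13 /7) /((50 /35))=13 /10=1.30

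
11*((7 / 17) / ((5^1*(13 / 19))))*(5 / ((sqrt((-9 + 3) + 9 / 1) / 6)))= 2926*sqrt(3) / 221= 22.93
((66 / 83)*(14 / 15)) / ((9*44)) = 7 / 3735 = 0.00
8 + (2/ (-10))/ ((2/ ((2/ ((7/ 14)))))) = 7.60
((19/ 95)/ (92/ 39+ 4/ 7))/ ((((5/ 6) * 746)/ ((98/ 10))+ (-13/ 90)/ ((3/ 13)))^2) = 477839817/ 27620379158440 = 0.00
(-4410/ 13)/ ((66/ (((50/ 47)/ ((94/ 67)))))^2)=-687378125/ 15351476426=-0.04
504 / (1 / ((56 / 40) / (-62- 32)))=-1764 / 235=-7.51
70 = 70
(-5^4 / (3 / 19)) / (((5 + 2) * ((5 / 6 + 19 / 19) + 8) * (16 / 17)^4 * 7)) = -10.47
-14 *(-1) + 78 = 92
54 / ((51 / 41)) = 738 / 17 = 43.41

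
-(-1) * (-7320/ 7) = -7320/ 7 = -1045.71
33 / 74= 0.45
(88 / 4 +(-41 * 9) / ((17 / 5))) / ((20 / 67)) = -98557 / 340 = -289.87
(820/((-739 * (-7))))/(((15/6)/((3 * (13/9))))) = 4264/15519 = 0.27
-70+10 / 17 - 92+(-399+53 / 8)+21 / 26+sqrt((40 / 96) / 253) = -552.94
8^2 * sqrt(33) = 64 * sqrt(33) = 367.65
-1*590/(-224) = 295/112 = 2.63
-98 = -98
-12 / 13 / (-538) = 6 / 3497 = 0.00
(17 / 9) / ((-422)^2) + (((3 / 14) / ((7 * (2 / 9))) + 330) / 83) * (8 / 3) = 69139757467 / 6518408652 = 10.61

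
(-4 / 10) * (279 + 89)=-736 / 5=-147.20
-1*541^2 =-292681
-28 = -28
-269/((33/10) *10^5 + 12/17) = -4573/5610012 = -0.00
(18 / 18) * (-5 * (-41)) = 205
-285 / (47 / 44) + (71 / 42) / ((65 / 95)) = -264.34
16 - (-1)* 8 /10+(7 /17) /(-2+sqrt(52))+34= 7* sqrt(13) /408+103667 /2040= 50.88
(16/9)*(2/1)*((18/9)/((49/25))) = 1600/441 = 3.63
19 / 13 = 1.46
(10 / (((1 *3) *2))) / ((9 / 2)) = 10 / 27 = 0.37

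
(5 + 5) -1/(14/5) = 135/14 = 9.64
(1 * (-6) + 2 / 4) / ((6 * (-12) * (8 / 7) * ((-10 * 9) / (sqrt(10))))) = -77 * sqrt(10) / 103680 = -0.00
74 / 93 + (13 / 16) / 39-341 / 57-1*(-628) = 17608765 / 28272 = 622.83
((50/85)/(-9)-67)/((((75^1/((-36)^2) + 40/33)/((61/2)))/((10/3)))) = -110162096/20519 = -5368.78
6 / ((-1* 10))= -3 / 5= -0.60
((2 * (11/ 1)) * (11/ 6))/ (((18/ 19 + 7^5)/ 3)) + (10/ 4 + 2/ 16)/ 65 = 7901851/ 166062520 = 0.05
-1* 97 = -97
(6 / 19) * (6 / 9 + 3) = 22 / 19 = 1.16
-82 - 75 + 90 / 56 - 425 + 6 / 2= -16167 / 28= -577.39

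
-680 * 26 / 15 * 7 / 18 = -458.37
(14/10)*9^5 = 413343/5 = 82668.60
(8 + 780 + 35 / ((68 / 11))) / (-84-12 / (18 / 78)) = -53969 / 9248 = -5.84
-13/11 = -1.18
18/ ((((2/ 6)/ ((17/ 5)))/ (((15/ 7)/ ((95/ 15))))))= 8262/ 133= 62.12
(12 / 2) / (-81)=-2 / 27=-0.07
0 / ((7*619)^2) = 0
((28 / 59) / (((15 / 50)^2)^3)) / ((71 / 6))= 56000000 / 1017927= 55.01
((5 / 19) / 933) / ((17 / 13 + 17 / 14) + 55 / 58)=13195 / 162343866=0.00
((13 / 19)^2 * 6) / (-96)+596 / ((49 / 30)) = 103266599 / 283024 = 364.87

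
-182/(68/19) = -1729/34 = -50.85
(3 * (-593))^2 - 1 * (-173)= 3165014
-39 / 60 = -13 / 20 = -0.65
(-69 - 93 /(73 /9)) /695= -5874 /50735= -0.12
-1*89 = -89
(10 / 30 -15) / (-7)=44 / 21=2.10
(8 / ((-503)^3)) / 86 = -4 / 5472331661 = -0.00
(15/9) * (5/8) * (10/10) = 25/24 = 1.04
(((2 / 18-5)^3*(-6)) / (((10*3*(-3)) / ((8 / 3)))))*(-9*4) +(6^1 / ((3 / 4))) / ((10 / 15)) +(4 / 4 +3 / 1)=2784208 / 3645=763.84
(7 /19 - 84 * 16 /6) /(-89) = 4249 /1691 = 2.51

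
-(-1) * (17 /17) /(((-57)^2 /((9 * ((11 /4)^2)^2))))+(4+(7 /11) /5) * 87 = 1825928839 /5082880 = 359.23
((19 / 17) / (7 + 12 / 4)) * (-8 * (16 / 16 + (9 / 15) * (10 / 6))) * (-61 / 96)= 1159 / 1020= 1.14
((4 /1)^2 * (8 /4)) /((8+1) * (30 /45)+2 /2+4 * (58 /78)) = 1248 /389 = 3.21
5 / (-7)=-5 / 7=-0.71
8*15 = 120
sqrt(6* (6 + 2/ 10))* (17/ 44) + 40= 17* sqrt(930)/ 220 + 40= 42.36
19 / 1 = 19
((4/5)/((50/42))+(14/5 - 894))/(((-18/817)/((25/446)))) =22736293/10035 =2265.70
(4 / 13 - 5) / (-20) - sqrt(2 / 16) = 61 / 260 - sqrt(2) / 4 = -0.12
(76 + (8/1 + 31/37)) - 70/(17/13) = 19693/629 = 31.31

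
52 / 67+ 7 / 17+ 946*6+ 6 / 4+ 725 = 14587601 / 2278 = 6403.69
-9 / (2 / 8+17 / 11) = -396 / 79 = -5.01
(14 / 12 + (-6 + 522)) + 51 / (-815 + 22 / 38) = 4000834 / 7737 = 517.10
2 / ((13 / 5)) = 10 / 13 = 0.77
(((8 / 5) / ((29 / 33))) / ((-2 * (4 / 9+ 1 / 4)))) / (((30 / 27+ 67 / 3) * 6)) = -7128 / 764875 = -0.01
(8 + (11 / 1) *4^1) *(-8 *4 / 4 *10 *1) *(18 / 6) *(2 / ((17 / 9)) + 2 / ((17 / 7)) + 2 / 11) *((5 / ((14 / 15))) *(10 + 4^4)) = -6864624000 / 187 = -36709219.25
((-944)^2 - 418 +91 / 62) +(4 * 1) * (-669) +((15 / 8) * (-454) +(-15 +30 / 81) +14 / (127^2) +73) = 47911435981873 / 53999892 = 887250.59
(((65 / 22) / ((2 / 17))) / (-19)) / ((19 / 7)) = -7735 / 15884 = -0.49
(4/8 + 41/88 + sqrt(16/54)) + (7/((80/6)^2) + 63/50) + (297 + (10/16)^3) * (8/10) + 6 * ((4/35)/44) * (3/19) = 240.61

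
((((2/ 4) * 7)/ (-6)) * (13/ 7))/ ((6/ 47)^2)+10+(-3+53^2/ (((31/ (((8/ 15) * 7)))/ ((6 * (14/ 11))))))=1858942619/ 736560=2523.82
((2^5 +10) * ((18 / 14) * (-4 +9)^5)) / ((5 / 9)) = 303750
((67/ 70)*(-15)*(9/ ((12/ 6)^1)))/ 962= -1809/ 26936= -0.07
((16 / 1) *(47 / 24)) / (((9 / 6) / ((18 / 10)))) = 188 / 5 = 37.60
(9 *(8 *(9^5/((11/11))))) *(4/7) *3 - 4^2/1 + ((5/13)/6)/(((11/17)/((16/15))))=7288317.82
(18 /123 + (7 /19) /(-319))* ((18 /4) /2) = 324711 /994004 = 0.33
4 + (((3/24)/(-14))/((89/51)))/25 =996749/249200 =4.00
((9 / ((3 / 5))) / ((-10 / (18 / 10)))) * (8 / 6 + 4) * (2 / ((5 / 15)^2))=-1296 / 5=-259.20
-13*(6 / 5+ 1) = -143 / 5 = -28.60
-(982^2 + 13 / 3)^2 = -8369362210225 / 9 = -929929134469.44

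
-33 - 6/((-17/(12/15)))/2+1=-2708/85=-31.86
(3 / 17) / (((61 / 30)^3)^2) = 0.00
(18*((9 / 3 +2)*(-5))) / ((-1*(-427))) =-450 / 427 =-1.05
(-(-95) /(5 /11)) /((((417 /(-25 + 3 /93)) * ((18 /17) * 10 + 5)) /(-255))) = 46750374 /228377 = 204.71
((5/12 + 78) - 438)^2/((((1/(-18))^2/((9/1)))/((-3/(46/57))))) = -257894885475/184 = -1401602638.45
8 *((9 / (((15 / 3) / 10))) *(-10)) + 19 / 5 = -7181 / 5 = -1436.20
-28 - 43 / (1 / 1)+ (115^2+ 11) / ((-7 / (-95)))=1256923 / 7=179560.43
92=92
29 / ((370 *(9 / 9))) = 29 / 370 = 0.08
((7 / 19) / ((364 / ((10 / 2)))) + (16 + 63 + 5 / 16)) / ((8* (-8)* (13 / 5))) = -1567315 / 3288064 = -0.48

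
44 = 44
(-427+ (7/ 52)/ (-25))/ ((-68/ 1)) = 6.28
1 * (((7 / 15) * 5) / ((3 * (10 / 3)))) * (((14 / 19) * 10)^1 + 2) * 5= 623 / 57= 10.93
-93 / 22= -4.23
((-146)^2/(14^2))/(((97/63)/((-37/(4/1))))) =-1774557/2716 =-653.37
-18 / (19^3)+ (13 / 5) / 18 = 87547 / 617310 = 0.14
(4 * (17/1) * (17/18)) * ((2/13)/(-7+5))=-578/117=-4.94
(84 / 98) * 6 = 5.14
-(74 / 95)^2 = -5476 / 9025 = -0.61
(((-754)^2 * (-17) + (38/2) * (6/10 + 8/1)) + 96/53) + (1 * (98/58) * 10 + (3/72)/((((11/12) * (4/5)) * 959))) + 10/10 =-6267993480714887/648552520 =-9664588.89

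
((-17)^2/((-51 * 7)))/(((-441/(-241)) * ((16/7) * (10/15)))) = -4097/14112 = -0.29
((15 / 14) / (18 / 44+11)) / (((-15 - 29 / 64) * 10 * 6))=-176 / 1737673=-0.00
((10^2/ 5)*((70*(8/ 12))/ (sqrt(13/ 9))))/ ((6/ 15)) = 7000*sqrt(13)/ 13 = 1941.45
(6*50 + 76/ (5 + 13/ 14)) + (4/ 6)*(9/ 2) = 26213/ 83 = 315.82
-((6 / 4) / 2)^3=-27 / 64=-0.42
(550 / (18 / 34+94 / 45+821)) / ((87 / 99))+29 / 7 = 313540219 / 63951902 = 4.90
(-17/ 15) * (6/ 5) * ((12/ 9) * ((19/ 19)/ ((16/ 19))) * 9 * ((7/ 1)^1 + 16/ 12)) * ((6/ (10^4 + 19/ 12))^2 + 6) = -13958019827025/ 14404560361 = -969.00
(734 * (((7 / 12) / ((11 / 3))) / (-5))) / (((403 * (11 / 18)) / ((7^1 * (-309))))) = 205.12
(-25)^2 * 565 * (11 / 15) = 776875 / 3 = 258958.33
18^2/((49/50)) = 330.61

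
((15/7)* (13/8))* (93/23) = 14.08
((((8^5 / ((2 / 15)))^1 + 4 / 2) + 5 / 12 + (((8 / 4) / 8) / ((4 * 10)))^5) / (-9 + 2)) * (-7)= 77310171545600003 / 314572800000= 245762.42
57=57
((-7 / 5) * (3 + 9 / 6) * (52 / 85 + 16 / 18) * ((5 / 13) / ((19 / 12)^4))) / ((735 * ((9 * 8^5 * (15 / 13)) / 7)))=-287 / 17723656000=-0.00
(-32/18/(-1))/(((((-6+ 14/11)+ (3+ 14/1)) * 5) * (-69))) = -176/419175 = -0.00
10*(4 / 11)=40 / 11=3.64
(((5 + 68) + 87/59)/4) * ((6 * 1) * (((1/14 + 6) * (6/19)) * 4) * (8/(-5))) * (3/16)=-2016846/7847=-257.02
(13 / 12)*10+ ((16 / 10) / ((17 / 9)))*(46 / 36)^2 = 18691 / 1530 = 12.22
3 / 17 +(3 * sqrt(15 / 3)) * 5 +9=156 / 17 +15 * sqrt(5)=42.72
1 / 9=0.11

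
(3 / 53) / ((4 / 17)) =51 / 212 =0.24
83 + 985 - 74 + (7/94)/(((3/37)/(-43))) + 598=437807/282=1552.51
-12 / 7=-1.71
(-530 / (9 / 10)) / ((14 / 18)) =-5300 / 7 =-757.14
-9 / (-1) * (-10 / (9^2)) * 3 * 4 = -40 / 3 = -13.33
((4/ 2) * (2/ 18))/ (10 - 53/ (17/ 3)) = 0.34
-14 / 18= -7 / 9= -0.78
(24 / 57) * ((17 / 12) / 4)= 17 / 114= 0.15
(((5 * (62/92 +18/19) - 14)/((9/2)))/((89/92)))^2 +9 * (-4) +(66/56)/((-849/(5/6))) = -34.17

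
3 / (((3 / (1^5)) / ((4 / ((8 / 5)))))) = 2.50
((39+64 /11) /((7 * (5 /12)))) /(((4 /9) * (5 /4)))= 53244 /1925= 27.66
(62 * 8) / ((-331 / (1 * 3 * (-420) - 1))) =625456 / 331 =1889.60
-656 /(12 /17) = -929.33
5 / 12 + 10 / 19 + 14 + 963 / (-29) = -120761 / 6612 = -18.26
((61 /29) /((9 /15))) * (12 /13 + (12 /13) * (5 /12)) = 5185 /1131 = 4.58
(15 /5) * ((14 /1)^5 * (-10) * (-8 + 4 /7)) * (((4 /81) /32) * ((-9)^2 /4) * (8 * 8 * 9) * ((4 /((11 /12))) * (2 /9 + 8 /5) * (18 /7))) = 485239652352 /11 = 44112695668.36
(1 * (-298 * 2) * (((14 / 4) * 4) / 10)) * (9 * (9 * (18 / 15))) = -2027592 / 25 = -81103.68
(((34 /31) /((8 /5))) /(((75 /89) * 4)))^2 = 2289169 /55353600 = 0.04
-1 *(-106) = 106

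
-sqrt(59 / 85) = -sqrt(5015) / 85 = -0.83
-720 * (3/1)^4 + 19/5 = -291581/5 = -58316.20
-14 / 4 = -3.50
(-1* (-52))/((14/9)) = 234/7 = 33.43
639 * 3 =1917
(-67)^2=4489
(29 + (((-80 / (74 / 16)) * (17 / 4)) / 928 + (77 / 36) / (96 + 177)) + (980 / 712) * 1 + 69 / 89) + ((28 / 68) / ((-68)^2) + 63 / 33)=956162673978359 / 28983863587536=32.99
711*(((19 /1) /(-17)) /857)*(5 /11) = -0.42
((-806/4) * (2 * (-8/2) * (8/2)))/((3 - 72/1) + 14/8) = -25792/269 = -95.88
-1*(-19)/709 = 19/709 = 0.03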